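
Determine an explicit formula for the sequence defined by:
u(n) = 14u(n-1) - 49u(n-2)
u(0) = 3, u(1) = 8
Characteristic equation: x² - 14x + 49 = 0, which is (x - (7))².
Repeated root r = 7.
General solution: u(n) = (A + Bn)·(7)^n.
From u(0) = 3: A = 3.
From u(1) = 8: (A + B)·(7) = 8 ⇒ B = - \frac{13}{7}.
So u(n) = \left(3 - \frac{13 n}{7}\right) \cdot (7)^n.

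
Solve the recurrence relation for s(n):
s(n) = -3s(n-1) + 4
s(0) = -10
First-order linear non-homogeneous.
Homogeneous solution: s_h(n) = A·(-3)^n.
Try constant particular solution s_p = K: K = -3K + 4 ⇒ K = 1.
General: s(n) = A·(-3)^n + 1.
Apply s(0) = -10: A + 1 = -10 ⇒ A = -11.
So s(n) = 1 - 11 \left(-3\right)^{n}.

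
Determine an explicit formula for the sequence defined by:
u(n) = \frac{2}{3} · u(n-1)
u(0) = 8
Pure geometric recurrence with ratio \frac{2}{3}.
By induction u(n) = u(0) · (\frac{2}{3})^n = 8 \left(\frac{2}{3}\right)^{n}.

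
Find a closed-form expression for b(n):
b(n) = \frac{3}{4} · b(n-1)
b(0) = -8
Pure geometric recurrence with ratio \frac{3}{4}.
By induction b(n) = b(0) · (\frac{3}{4})^n = - 8 \left(\frac{3}{4}\right)^{n}.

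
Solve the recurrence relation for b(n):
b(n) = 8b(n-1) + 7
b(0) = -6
First-order linear non-homogeneous.
Homogeneous solution: b_h(n) = A·(8)^n.
Try constant particular solution b_p = K: K = 8K + 7 ⇒ K = -1.
General: b(n) = A·(8)^n - 1.
Apply b(0) = -6: A - 1 = -6 ⇒ A = -5.
So b(n) = - 5 \cdot 8^{n} - 1.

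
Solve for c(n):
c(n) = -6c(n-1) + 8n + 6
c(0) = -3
First-order linear with linear forcing.
Homogeneous solution: c_h(n) = A·(-6)^n.
Try particular c_p(n) = pn + q. Substituting:
  pn + q = -6(p(n-1) + q) + 8n + 6.
Matching the n-coefficient: p = -6p + 8 ⇒ p = \frac{8}{7}.
Matching constants: q = 6p - 6q + 6 ⇒ q = \frac{90}{49}.
General: c(n) = A·(-6)^n + \frac{8 n}{7} + \frac{90}{49}.
Apply c(0) = -3: A + \frac{90}{49} = -3 ⇒ A = - \frac{237}{49}.
So c(n) = - \frac{237 \left(-6\right)^{n}}{49} + \frac{8 n}{7} + \frac{90}{49}.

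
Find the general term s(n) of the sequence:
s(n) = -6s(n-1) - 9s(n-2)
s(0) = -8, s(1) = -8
Characteristic equation: x² + 6x + 9 = 0, which is (x - (-3))².
Repeated root r = -3.
General solution: s(n) = (A + Bn)·(-3)^n.
From s(0) = -8: A = -8.
From s(1) = -8: (A + B)·(-3) = -8 ⇒ B = \frac{32}{3}.
So s(n) = \left(\frac{32 n}{3} - 8\right) \cdot (-3)^n.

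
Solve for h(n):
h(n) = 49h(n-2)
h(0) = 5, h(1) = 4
Characteristic equation: x² - 49 = 0, which factors as (x - (-7))(x - (7)) = 0.
Roots r₁ = -7, r₂ = 7 (distinct).
General solution: h(n) = A·(-7)^n + B·(7)^n.
From h(0) = 5: A + B = 5.
From h(1) = 4: -7A + 7B = 4.
Solving: A = \frac{31}{14}, B = \frac{39}{14}.
So h(n) = \frac{31 \left(-7\right)^{n}}{14} + \frac{39 \cdot 7^{n}}{14}.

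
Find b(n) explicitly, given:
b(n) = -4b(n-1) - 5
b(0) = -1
First-order linear non-homogeneous.
Homogeneous solution: b_h(n) = A·(-4)^n.
Try constant particular solution b_p = K: K = -4K - 5 ⇒ K = -1.
General: b(n) = A·(-4)^n - 1.
Apply b(0) = -1: A - 1 = -1 ⇒ A = 0.
So b(n) = -1.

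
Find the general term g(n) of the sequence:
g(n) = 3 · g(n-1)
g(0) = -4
Pure geometric recurrence with ratio 3.
By induction g(n) = g(0) · (3)^n = - 4 \cdot 3^{n}.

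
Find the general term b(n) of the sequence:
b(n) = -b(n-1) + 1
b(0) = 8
First-order linear non-homogeneous.
Homogeneous solution: b_h(n) = A·(-1)^n.
Try constant particular solution b_p = K: K = -K + 1 ⇒ K = \frac{1}{2}.
General: b(n) = A·(-1)^n + \frac{1}{2}.
Apply b(0) = 8: A + \frac{1}{2} = 8 ⇒ A = \frac{15}{2}.
So b(n) = \frac{15 \left(-1\right)^{n}}{2} + \frac{1}{2}.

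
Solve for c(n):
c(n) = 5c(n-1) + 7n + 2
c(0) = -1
First-order linear with linear forcing.
Homogeneous solution: c_h(n) = A·(5)^n.
Try particular c_p(n) = pn + q. Substituting:
  pn + q = 5(p(n-1) + q) + 7n + 2.
Matching the n-coefficient: p = 5p + 7 ⇒ p = - \frac{7}{4}.
Matching constants: q = -5p + 5q + 2 ⇒ q = - \frac{43}{16}.
General: c(n) = A·(5)^n - \frac{7 n}{4} - \frac{43}{16}.
Apply c(0) = -1: A - \frac{43}{16} = -1 ⇒ A = \frac{27}{16}.
So c(n) = \frac{27 \cdot 5^{n}}{16} - \frac{7 n}{4} - \frac{43}{16}.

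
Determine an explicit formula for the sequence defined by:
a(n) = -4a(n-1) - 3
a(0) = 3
First-order linear non-homogeneous.
Homogeneous solution: a_h(n) = A·(-4)^n.
Try constant particular solution a_p = K: K = -4K - 3 ⇒ K = - \frac{3}{5}.
General: a(n) = A·(-4)^n - \frac{3}{5}.
Apply a(0) = 3: A - \frac{3}{5} = 3 ⇒ A = \frac{18}{5}.
So a(n) = \frac{18 \left(-4\right)^{n}}{5} - \frac{3}{5}.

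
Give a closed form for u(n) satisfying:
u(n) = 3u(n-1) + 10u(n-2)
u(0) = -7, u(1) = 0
Characteristic equation: x² - 3x - 10 = 0, which factors as (x - (-2))(x - (5)) = 0.
Roots r₁ = -2, r₂ = 5 (distinct).
General solution: u(n) = A·(-2)^n + B·(5)^n.
From u(0) = -7: A + B = -7.
From u(1) = 0: -2A + 5B = 0.
Solving: A = -5, B = -2.
So u(n) = - 5 \left(-2\right)^{n} - 2 \cdot 5^{n}.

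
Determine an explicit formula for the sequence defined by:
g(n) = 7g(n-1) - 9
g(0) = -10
First-order linear non-homogeneous.
Homogeneous solution: g_h(n) = A·(7)^n.
Try constant particular solution g_p = K: K = 7K - 9 ⇒ K = \frac{3}{2}.
General: g(n) = A·(7)^n + \frac{3}{2}.
Apply g(0) = -10: A + \frac{3}{2} = -10 ⇒ A = - \frac{23}{2}.
So g(n) = \frac{3}{2} - \frac{23 \cdot 7^{n}}{2}.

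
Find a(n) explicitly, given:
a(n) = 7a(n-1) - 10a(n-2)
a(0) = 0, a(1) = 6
Characteristic equation: x² - 7x + 10 = 0, which factors as (x - (2))(x - (5)) = 0.
Roots r₁ = 2, r₂ = 5 (distinct).
General solution: a(n) = A·(2)^n + B·(5)^n.
From a(0) = 0: A + B = 0.
From a(1) = 6: 2A + 5B = 6.
Solving: A = -2, B = 2.
So a(n) = - 2 \cdot 2^{n} + 2 \cdot 5^{n}.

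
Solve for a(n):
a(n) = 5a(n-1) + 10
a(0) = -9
First-order linear non-homogeneous.
Homogeneous solution: a_h(n) = A·(5)^n.
Try constant particular solution a_p = K: K = 5K + 10 ⇒ K = - \frac{5}{2}.
General: a(n) = A·(5)^n - \frac{5}{2}.
Apply a(0) = -9: A - \frac{5}{2} = -9 ⇒ A = - \frac{13}{2}.
So a(n) = - \frac{13 \cdot 5^{n}}{2} - \frac{5}{2}.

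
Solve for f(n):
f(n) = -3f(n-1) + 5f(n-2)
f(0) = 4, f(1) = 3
Characteristic equation: x² + 3x - 5 = 0.
Discriminant Δ = (-3)² + 4·(5) = 29.
Roots r₁,₂ = (-3 ± √29)/2, so r₁ = - \frac{3}{2} + \frac{\sqrt{29}}{2}, r₂ = - \frac{\sqrt{29}}{2} - \frac{3}{2}.
General solution: f(n) = A·r₁^n + B·r₂^n.
From the initial conditions, A + B = 4 and r₁A + r₂B = 3.
Since r₁ - r₂ = √29: A = (3 - (4)r₂)/√29 = \frac{9 \sqrt{29}}{29} + 2, and B = 4 - A = 2 - \frac{9 \sqrt{29}}{29}.
So f(n) = \left(\frac{9 \sqrt{29}}{29} + 2\right)\left(- \frac{3}{2} + \frac{\sqrt{29}}{2}\right)^n + \left(2 - \frac{9 \sqrt{29}}{29}\right)\left(- \frac{\sqrt{29}}{2} - \frac{3}{2}\right)^n.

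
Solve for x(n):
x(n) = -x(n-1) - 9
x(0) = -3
First-order linear non-homogeneous.
Homogeneous solution: x_h(n) = A·(-1)^n.
Try constant particular solution x_p = K: K = -K - 9 ⇒ K = - \frac{9}{2}.
General: x(n) = A·(-1)^n - \frac{9}{2}.
Apply x(0) = -3: A - \frac{9}{2} = -3 ⇒ A = \frac{3}{2}.
So x(n) = \frac{3 \left(-1\right)^{n}}{2} - \frac{9}{2}.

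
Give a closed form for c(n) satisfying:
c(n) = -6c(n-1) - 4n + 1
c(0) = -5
First-order linear with linear forcing.
Homogeneous solution: c_h(n) = A·(-6)^n.
Try particular c_p(n) = pn + q. Substituting:
  pn + q = -6(p(n-1) + q) - 4n + 1.
Matching the n-coefficient: p = -6p - 4 ⇒ p = - \frac{4}{7}.
Matching constants: q = 6p - 6q + 1 ⇒ q = - \frac{17}{49}.
General: c(n) = A·(-6)^n - \frac{4 n}{7} - \frac{17}{49}.
Apply c(0) = -5: A - \frac{17}{49} = -5 ⇒ A = - \frac{228}{49}.
So c(n) = - \frac{228 \left(-6\right)^{n}}{49} - \frac{4 n}{7} - \frac{17}{49}.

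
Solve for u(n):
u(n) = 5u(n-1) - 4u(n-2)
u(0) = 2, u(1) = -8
Characteristic equation: x² - 5x + 4 = 0, which factors as (x - (4))(x - (1)) = 0.
Roots r₁ = 4, r₂ = 1 (distinct).
General solution: u(n) = A·(4)^n + B·(1)^n.
From u(0) = 2: A + B = 2.
From u(1) = -8: 4A + B = -8.
Solving: A = - \frac{10}{3}, B = \frac{16}{3}.
So u(n) = \frac{16}{3} - \frac{10 \cdot 4^{n}}{3}.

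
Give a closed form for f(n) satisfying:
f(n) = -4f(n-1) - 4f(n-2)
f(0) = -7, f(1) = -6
Characteristic equation: x² + 4x + 4 = 0, which is (x - (-2))².
Repeated root r = -2.
General solution: f(n) = (A + Bn)·(-2)^n.
From f(0) = -7: A = -7.
From f(1) = -6: (A + B)·(-2) = -6 ⇒ B = 10.
So f(n) = \left(10 n - 7\right) \cdot (-2)^n.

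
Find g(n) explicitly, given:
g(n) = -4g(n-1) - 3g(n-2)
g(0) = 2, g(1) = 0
Characteristic equation: x² + 4x + 3 = 0, which factors as (x - (-3))(x - (-1)) = 0.
Roots r₁ = -3, r₂ = -1 (distinct).
General solution: g(n) = A·(-3)^n + B·(-1)^n.
From g(0) = 2: A + B = 2.
From g(1) = 0: -3A - B = 0.
Solving: A = -1, B = 3.
So g(n) = 3 \left(-1\right)^{n} - \left(-3\right)^{n}.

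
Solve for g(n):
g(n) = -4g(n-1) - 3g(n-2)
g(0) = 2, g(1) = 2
Characteristic equation: x² + 4x + 3 = 0, which factors as (x - (-1))(x - (-3)) = 0.
Roots r₁ = -1, r₂ = -3 (distinct).
General solution: g(n) = A·(-1)^n + B·(-3)^n.
From g(0) = 2: A + B = 2.
From g(1) = 2: -A - 3B = 2.
Solving: A = 4, B = -2.
So g(n) = 4 \left(-1\right)^{n} - 2 \left(-3\right)^{n}.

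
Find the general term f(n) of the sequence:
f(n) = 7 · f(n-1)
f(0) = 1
Pure geometric recurrence with ratio 7.
By induction f(n) = f(0) · (7)^n = 7^{n}.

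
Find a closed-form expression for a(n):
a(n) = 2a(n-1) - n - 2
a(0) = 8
First-order linear with linear forcing.
Homogeneous solution: a_h(n) = A·(2)^n.
Try particular a_p(n) = pn + q. Substituting:
  pn + q = 2(p(n-1) + q) - n - 2.
Matching the n-coefficient: p = 2p - 1 ⇒ p = 1.
Matching constants: q = -2p + 2q - 2 ⇒ q = 4.
General: a(n) = A·(2)^n + n + 4.
Apply a(0) = 8: A + 4 = 8 ⇒ A = 4.
So a(n) = 4 \cdot 2^{n} + n + 4.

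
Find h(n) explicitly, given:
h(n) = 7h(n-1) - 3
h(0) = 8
First-order linear non-homogeneous.
Homogeneous solution: h_h(n) = A·(7)^n.
Try constant particular solution h_p = K: K = 7K - 3 ⇒ K = \frac{1}{2}.
General: h(n) = A·(7)^n + \frac{1}{2}.
Apply h(0) = 8: A + \frac{1}{2} = 8 ⇒ A = \frac{15}{2}.
So h(n) = \frac{15 \cdot 7^{n}}{2} + \frac{1}{2}.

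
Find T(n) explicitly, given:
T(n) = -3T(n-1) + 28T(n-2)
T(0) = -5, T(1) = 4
Characteristic equation: x² + 3x - 28 = 0, which factors as (x - (-7))(x - (4)) = 0.
Roots r₁ = -7, r₂ = 4 (distinct).
General solution: T(n) = A·(-7)^n + B·(4)^n.
From T(0) = -5: A + B = -5.
From T(1) = 4: -7A + 4B = 4.
Solving: A = - \frac{24}{11}, B = - \frac{31}{11}.
So T(n) = - \frac{24 \left(-7\right)^{n}}{11} - \frac{31 \cdot 4^{n}}{11}.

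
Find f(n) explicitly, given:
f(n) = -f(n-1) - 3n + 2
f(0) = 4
First-order linear with linear forcing.
Homogeneous solution: f_h(n) = A·(-1)^n.
Try particular f_p(n) = pn + q. Substituting:
  pn + q = -(p(n-1) + q) - 3n + 2.
Matching the n-coefficient: p = -p - 3 ⇒ p = - \frac{3}{2}.
Matching constants: q = p - q + 2 ⇒ q = \frac{1}{4}.
General: f(n) = A·(-1)^n - \frac{3 n}{2} + \frac{1}{4}.
Apply f(0) = 4: A + \frac{1}{4} = 4 ⇒ A = \frac{15}{4}.
So f(n) = \frac{15 \left(-1\right)^{n}}{4} - \frac{3 n}{2} + \frac{1}{4}.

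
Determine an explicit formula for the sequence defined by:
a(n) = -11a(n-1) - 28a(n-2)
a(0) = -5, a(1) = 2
Characteristic equation: x² + 11x + 28 = 0, which factors as (x - (-7))(x - (-4)) = 0.
Roots r₁ = -7, r₂ = -4 (distinct).
General solution: a(n) = A·(-7)^n + B·(-4)^n.
From a(0) = -5: A + B = -5.
From a(1) = 2: -7A - 4B = 2.
Solving: A = 6, B = -11.
So a(n) = - 11 \left(-4\right)^{n} + 6 \left(-7\right)^{n}.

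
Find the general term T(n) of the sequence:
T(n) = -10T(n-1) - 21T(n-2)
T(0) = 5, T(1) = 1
Characteristic equation: x² + 10x + 21 = 0, which factors as (x - (-3))(x - (-7)) = 0.
Roots r₁ = -3, r₂ = -7 (distinct).
General solution: T(n) = A·(-3)^n + B·(-7)^n.
From T(0) = 5: A + B = 5.
From T(1) = 1: -3A - 7B = 1.
Solving: A = 9, B = -4.
So T(n) = 9 \left(-3\right)^{n} - 4 \left(-7\right)^{n}.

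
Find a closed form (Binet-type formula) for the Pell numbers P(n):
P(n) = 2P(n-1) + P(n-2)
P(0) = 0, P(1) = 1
This is the Pell sequence.
Characteristic equation: x² - 2x - 1 = 0; roots r₁ = 1 + \sqrt{2}, r₂ = 1 - \sqrt{2}.
General: P(n) = A·r₁^n + B·r₂^n. Solving with P(0)=0, P(1)=1 gives A = \frac{\sqrt{2}}{4}, B = - \frac{\sqrt{2}}{4}.
So P(n) = \frac{\sqrt{2} \left(- \left(1 - \sqrt{2}\right)^{n} + \left(1 + \sqrt{2}\right)^{n}\right)}{4}.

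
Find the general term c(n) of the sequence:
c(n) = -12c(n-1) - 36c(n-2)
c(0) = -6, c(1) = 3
Characteristic equation: x² + 12x + 36 = 0, which is (x - (-6))².
Repeated root r = -6.
General solution: c(n) = (A + Bn)·(-6)^n.
From c(0) = -6: A = -6.
From c(1) = 3: (A + B)·(-6) = 3 ⇒ B = \frac{11}{2}.
So c(n) = \left(\frac{11 n}{2} - 6\right) \cdot (-6)^n.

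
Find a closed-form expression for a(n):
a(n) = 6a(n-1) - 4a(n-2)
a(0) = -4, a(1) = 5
Characteristic equation: x² - 6x + 4 = 0.
Discriminant Δ = (6)² + 4·(-4) = 20.
Roots r₁,₂ = (6 ± √20)/2, so r₁ = \sqrt{5} + 3, r₂ = 3 - \sqrt{5}.
General solution: a(n) = A·r₁^n + B·r₂^n.
From the initial conditions, A + B = -4 and r₁A + r₂B = 5.
Since r₁ - r₂ = √20: A = (5 - (-4)r₂)/√20 = -2 + \frac{17 \sqrt{5}}{10}, and B = -4 - A = - \frac{17 \sqrt{5}}{10} - 2.
So a(n) = \left(-2 + \frac{17 \sqrt{5}}{10}\right)\left(\sqrt{5} + 3\right)^n + \left(- \frac{17 \sqrt{5}}{10} - 2\right)\left(3 - \sqrt{5}\right)^n.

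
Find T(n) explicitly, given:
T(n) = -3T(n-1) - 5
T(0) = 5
First-order linear non-homogeneous.
Homogeneous solution: T_h(n) = A·(-3)^n.
Try constant particular solution T_p = K: K = -3K - 5 ⇒ K = - \frac{5}{4}.
General: T(n) = A·(-3)^n - \frac{5}{4}.
Apply T(0) = 5: A - \frac{5}{4} = 5 ⇒ A = \frac{25}{4}.
So T(n) = \frac{25 \left(-3\right)^{n}}{4} - \frac{5}{4}.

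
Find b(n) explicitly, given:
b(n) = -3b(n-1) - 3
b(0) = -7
First-order linear non-homogeneous.
Homogeneous solution: b_h(n) = A·(-3)^n.
Try constant particular solution b_p = K: K = -3K - 3 ⇒ K = - \frac{3}{4}.
General: b(n) = A·(-3)^n - \frac{3}{4}.
Apply b(0) = -7: A - \frac{3}{4} = -7 ⇒ A = - \frac{25}{4}.
So b(n) = - \frac{25 \left(-3\right)^{n}}{4} - \frac{3}{4}.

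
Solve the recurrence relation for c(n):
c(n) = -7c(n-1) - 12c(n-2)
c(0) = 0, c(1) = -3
Characteristic equation: x² + 7x + 12 = 0, which factors as (x - (-3))(x - (-4)) = 0.
Roots r₁ = -3, r₂ = -4 (distinct).
General solution: c(n) = A·(-3)^n + B·(-4)^n.
From c(0) = 0: A + B = 0.
From c(1) = -3: -3A - 4B = -3.
Solving: A = -3, B = 3.
So c(n) = - 3 \left(-3\right)^{n} + 3 \left(-4\right)^{n}.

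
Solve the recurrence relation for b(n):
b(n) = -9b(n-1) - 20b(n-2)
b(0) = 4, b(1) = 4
Characteristic equation: x² + 9x + 20 = 0, which factors as (x - (-5))(x - (-4)) = 0.
Roots r₁ = -5, r₂ = -4 (distinct).
General solution: b(n) = A·(-5)^n + B·(-4)^n.
From b(0) = 4: A + B = 4.
From b(1) = 4: -5A - 4B = 4.
Solving: A = -20, B = 24.
So b(n) = 24 \left(-4\right)^{n} - 20 \left(-5\right)^{n}.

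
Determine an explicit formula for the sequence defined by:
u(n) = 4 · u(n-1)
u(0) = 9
Pure geometric recurrence with ratio 4.
By induction u(n) = u(0) · (4)^n = 9 \cdot 4^{n}.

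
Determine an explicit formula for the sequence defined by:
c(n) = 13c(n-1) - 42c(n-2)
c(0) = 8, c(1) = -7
Characteristic equation: x² - 13x + 42 = 0, which factors as (x - (7))(x - (6)) = 0.
Roots r₁ = 7, r₂ = 6 (distinct).
General solution: c(n) = A·(7)^n + B·(6)^n.
From c(0) = 8: A + B = 8.
From c(1) = -7: 7A + 6B = -7.
Solving: A = -55, B = 63.
So c(n) = 63 \cdot 6^{n} - 55 \cdot 7^{n}.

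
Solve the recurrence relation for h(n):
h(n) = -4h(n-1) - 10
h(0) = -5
First-order linear non-homogeneous.
Homogeneous solution: h_h(n) = A·(-4)^n.
Try constant particular solution h_p = K: K = -4K - 10 ⇒ K = -2.
General: h(n) = A·(-4)^n - 2.
Apply h(0) = -5: A - 2 = -5 ⇒ A = -3.
So h(n) = - 3 \left(-4\right)^{n} - 2.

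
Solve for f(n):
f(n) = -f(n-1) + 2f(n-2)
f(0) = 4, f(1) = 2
Characteristic equation: x² + x - 2 = 0, which factors as (x - (1))(x - (-2)) = 0.
Roots r₁ = 1, r₂ = -2 (distinct).
General solution: f(n) = A·(1)^n + B·(-2)^n.
From f(0) = 4: A + B = 4.
From f(1) = 2: A - 2B = 2.
Solving: A = \frac{10}{3}, B = \frac{2}{3}.
So f(n) = \frac{2 \left(-2\right)^{n}}{3} + \frac{10}{3}.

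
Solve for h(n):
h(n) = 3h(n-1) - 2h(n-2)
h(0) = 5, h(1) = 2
Characteristic equation: x² - 3x + 2 = 0, which factors as (x - (2))(x - (1)) = 0.
Roots r₁ = 2, r₂ = 1 (distinct).
General solution: h(n) = A·(2)^n + B·(1)^n.
From h(0) = 5: A + B = 5.
From h(1) = 2: 2A + B = 2.
Solving: A = -3, B = 8.
So h(n) = 8 - 3 \cdot 2^{n}.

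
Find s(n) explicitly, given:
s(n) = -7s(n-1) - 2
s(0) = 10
First-order linear non-homogeneous.
Homogeneous solution: s_h(n) = A·(-7)^n.
Try constant particular solution s_p = K: K = -7K - 2 ⇒ K = - \frac{1}{4}.
General: s(n) = A·(-7)^n - \frac{1}{4}.
Apply s(0) = 10: A - \frac{1}{4} = 10 ⇒ A = \frac{41}{4}.
So s(n) = \frac{41 \left(-7\right)^{n}}{4} - \frac{1}{4}.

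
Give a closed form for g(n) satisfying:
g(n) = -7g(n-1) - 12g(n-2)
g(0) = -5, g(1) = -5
Characteristic equation: x² + 7x + 12 = 0, which factors as (x - (-4))(x - (-3)) = 0.
Roots r₁ = -4, r₂ = -3 (distinct).
General solution: g(n) = A·(-4)^n + B·(-3)^n.
From g(0) = -5: A + B = -5.
From g(1) = -5: -4A - 3B = -5.
Solving: A = 20, B = -25.
So g(n) = - 25 \left(-3\right)^{n} + 20 \left(-4\right)^{n}.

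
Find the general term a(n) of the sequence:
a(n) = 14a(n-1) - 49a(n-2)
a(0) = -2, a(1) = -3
Characteristic equation: x² - 14x + 49 = 0, which is (x - (7))².
Repeated root r = 7.
General solution: a(n) = (A + Bn)·(7)^n.
From a(0) = -2: A = -2.
From a(1) = -3: (A + B)·(7) = -3 ⇒ B = \frac{11}{7}.
So a(n) = \left(\frac{11 n}{7} - 2\right) \cdot (7)^n.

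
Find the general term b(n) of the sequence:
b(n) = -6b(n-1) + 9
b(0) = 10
First-order linear non-homogeneous.
Homogeneous solution: b_h(n) = A·(-6)^n.
Try constant particular solution b_p = K: K = -6K + 9 ⇒ K = \frac{9}{7}.
General: b(n) = A·(-6)^n + \frac{9}{7}.
Apply b(0) = 10: A + \frac{9}{7} = 10 ⇒ A = \frac{61}{7}.
So b(n) = \frac{61 \left(-6\right)^{n}}{7} + \frac{9}{7}.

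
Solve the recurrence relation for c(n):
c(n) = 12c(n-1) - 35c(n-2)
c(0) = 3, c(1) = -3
Characteristic equation: x² - 12x + 35 = 0, which factors as (x - (7))(x - (5)) = 0.
Roots r₁ = 7, r₂ = 5 (distinct).
General solution: c(n) = A·(7)^n + B·(5)^n.
From c(0) = 3: A + B = 3.
From c(1) = -3: 7A + 5B = -3.
Solving: A = -9, B = 12.
So c(n) = 12 \cdot 5^{n} - 9 \cdot 7^{n}.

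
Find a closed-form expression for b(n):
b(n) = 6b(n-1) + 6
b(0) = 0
First-order linear non-homogeneous.
Homogeneous solution: b_h(n) = A·(6)^n.
Try constant particular solution b_p = K: K = 6K + 6 ⇒ K = - \frac{6}{5}.
General: b(n) = A·(6)^n - \frac{6}{5}.
Apply b(0) = 0: A - \frac{6}{5} = 0 ⇒ A = \frac{6}{5}.
So b(n) = \frac{6 \cdot 6^{n}}{5} - \frac{6}{5}.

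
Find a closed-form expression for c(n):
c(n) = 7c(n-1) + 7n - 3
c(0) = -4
First-order linear with linear forcing.
Homogeneous solution: c_h(n) = A·(7)^n.
Try particular c_p(n) = pn + q. Substituting:
  pn + q = 7(p(n-1) + q) + 7n - 3.
Matching the n-coefficient: p = 7p + 7 ⇒ p = - \frac{7}{6}.
Matching constants: q = -7p + 7q - 3 ⇒ q = - \frac{31}{36}.
General: c(n) = A·(7)^n - \frac{7 n}{6} - \frac{31}{36}.
Apply c(0) = -4: A - \frac{31}{36} = -4 ⇒ A = - \frac{113}{36}.
So c(n) = - \frac{113 \cdot 7^{n}}{36} - \frac{7 n}{6} - \frac{31}{36}.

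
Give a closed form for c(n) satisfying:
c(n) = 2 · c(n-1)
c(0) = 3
Pure geometric recurrence with ratio 2.
By induction c(n) = c(0) · (2)^n = 3 \cdot 2^{n}.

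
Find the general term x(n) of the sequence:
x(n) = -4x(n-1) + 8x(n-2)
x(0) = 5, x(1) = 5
Characteristic equation: x² + 4x - 8 = 0.
Discriminant Δ = (-4)² + 4·(8) = 48.
Roots r₁,₂ = (-4 ± √48)/2, so r₁ = -2 + 2 \sqrt{3}, r₂ = - 2 \sqrt{3} - 2.
General solution: x(n) = A·r₁^n + B·r₂^n.
From the initial conditions, A + B = 5 and r₁A + r₂B = 5.
Since r₁ - r₂ = √48: A = (5 - (5)r₂)/√48 = \frac{5 \sqrt{3}}{4} + \frac{5}{2}, and B = 5 - A = \frac{5}{2} - \frac{5 \sqrt{3}}{4}.
So x(n) = \left(\frac{5 \sqrt{3}}{4} + \frac{5}{2}\right)\left(-2 + 2 \sqrt{3}\right)^n + \left(\frac{5}{2} - \frac{5 \sqrt{3}}{4}\right)\left(- 2 \sqrt{3} - 2\right)^n.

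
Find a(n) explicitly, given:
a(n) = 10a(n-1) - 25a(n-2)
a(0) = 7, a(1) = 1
Characteristic equation: x² - 10x + 25 = 0, which is (x - (5))².
Repeated root r = 5.
General solution: a(n) = (A + Bn)·(5)^n.
From a(0) = 7: A = 7.
From a(1) = 1: (A + B)·(5) = 1 ⇒ B = - \frac{34}{5}.
So a(n) = \left(7 - \frac{34 n}{5}\right) \cdot (5)^n.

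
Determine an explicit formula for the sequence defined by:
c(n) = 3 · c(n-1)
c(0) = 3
Pure geometric recurrence with ratio 3.
By induction c(n) = c(0) · (3)^n = 3 \cdot 3^{n}.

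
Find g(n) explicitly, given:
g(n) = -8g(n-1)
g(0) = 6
This is a homogeneous first-order recurrence with ratio -8.
By induction g(n) = g(0) · (-8)^n = 6 \left(-8\right)^{n}.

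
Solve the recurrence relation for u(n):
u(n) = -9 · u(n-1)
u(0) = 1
Pure geometric recurrence with ratio -9.
By induction u(n) = u(0) · (-9)^n = \left(-9\right)^{n}.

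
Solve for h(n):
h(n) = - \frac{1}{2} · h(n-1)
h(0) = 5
Pure geometric recurrence with ratio - \frac{1}{2}.
By induction h(n) = h(0) · (- \frac{1}{2})^n = 5 \left(- \frac{1}{2}\right)^{n}.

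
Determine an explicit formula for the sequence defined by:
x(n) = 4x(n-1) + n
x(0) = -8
First-order linear with linear forcing.
Homogeneous solution: x_h(n) = A·(4)^n.
Try particular x_p(n) = pn + q. Substituting:
  pn + q = 4(p(n-1) + q) + n.
Matching the n-coefficient: p = 4p + 1 ⇒ p = - \frac{1}{3}.
Matching constants: q = -4p + 4q ⇒ q = - \frac{4}{9}.
General: x(n) = A·(4)^n - \frac{n}{3} - \frac{4}{9}.
Apply x(0) = -8: A - \frac{4}{9} = -8 ⇒ A = - \frac{68}{9}.
So x(n) = - \frac{68 \cdot 4^{n}}{9} - \frac{n}{3} - \frac{4}{9}.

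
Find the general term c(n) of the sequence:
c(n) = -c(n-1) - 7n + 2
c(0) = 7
First-order linear with linear forcing.
Homogeneous solution: c_h(n) = A·(-1)^n.
Try particular c_p(n) = pn + q. Substituting:
  pn + q = -(p(n-1) + q) - 7n + 2.
Matching the n-coefficient: p = -p - 7 ⇒ p = - \frac{7}{2}.
Matching constants: q = p - q + 2 ⇒ q = - \frac{3}{4}.
General: c(n) = A·(-1)^n - \frac{7 n}{2} - \frac{3}{4}.
Apply c(0) = 7: A - \frac{3}{4} = 7 ⇒ A = \frac{31}{4}.
So c(n) = \frac{31 \left(-1\right)^{n}}{4} - \frac{7 n}{2} - \frac{3}{4}.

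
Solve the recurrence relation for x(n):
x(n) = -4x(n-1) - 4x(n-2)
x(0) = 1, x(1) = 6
Characteristic equation: x² + 4x + 4 = 0, which is (x - (-2))².
Repeated root r = -2.
General solution: x(n) = (A + Bn)·(-2)^n.
From x(0) = 1: A = 1.
From x(1) = 6: (A + B)·(-2) = 6 ⇒ B = -4.
So x(n) = \left(1 - 4 n\right) \cdot (-2)^n.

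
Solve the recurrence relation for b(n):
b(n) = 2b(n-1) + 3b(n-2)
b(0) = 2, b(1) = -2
Characteristic equation: x² - 2x - 3 = 0, which factors as (x - (-1))(x - (3)) = 0.
Roots r₁ = -1, r₂ = 3 (distinct).
General solution: b(n) = A·(-1)^n + B·(3)^n.
From b(0) = 2: A + B = 2.
From b(1) = -2: -A + 3B = -2.
Solving: A = 2, B = 0.
So b(n) = 2 \left(-1\right)^{n}.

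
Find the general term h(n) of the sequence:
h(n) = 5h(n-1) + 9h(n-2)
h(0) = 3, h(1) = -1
Characteristic equation: x² - 5x - 9 = 0.
Discriminant Δ = (5)² + 4·(9) = 61.
Roots r₁,₂ = (5 ± √61)/2, so r₁ = \frac{5}{2} + \frac{\sqrt{61}}{2}, r₂ = \frac{5}{2} - \frac{\sqrt{61}}{2}.
General solution: h(n) = A·r₁^n + B·r₂^n.
From the initial conditions, A + B = 3 and r₁A + r₂B = -1.
Since r₁ - r₂ = √61: A = (-1 - (3)r₂)/√61 = \frac{3}{2} - \frac{17 \sqrt{61}}{122}, and B = 3 - A = \frac{17 \sqrt{61}}{122} + \frac{3}{2}.
So h(n) = \left(\frac{3}{2} - \frac{17 \sqrt{61}}{122}\right)\left(\frac{5}{2} + \frac{\sqrt{61}}{2}\right)^n + \left(\frac{17 \sqrt{61}}{122} + \frac{3}{2}\right)\left(\frac{5}{2} - \frac{\sqrt{61}}{2}\right)^n.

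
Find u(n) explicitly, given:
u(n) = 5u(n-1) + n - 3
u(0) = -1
First-order linear with linear forcing.
Homogeneous solution: u_h(n) = A·(5)^n.
Try particular u_p(n) = pn + q. Substituting:
  pn + q = 5(p(n-1) + q) + n - 3.
Matching the n-coefficient: p = 5p + 1 ⇒ p = - \frac{1}{4}.
Matching constants: q = -5p + 5q - 3 ⇒ q = \frac{7}{16}.
General: u(n) = A·(5)^n - \frac{n}{4} + \frac{7}{16}.
Apply u(0) = -1: A + \frac{7}{16} = -1 ⇒ A = - \frac{23}{16}.
So u(n) = - \frac{23 \cdot 5^{n}}{16} - \frac{n}{4} + \frac{7}{16}.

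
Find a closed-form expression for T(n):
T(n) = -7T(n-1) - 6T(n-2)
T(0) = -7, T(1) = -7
Characteristic equation: x² + 7x + 6 = 0, which factors as (x - (-6))(x - (-1)) = 0.
Roots r₁ = -6, r₂ = -1 (distinct).
General solution: T(n) = A·(-6)^n + B·(-1)^n.
From T(0) = -7: A + B = -7.
From T(1) = -7: -6A - B = -7.
Solving: A = \frac{14}{5}, B = - \frac{49}{5}.
So T(n) = - \frac{49 \left(-1\right)^{n}}{5} + \frac{14 \left(-6\right)^{n}}{5}.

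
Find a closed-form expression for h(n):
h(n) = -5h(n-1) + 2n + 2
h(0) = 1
First-order linear with linear forcing.
Homogeneous solution: h_h(n) = A·(-5)^n.
Try particular h_p(n) = pn + q. Substituting:
  pn + q = -5(p(n-1) + q) + 2n + 2.
Matching the n-coefficient: p = -5p + 2 ⇒ p = \frac{1}{3}.
Matching constants: q = 5p - 5q + 2 ⇒ q = \frac{11}{18}.
General: h(n) = A·(-5)^n + \frac{n}{3} + \frac{11}{18}.
Apply h(0) = 1: A + \frac{11}{18} = 1 ⇒ A = \frac{7}{18}.
So h(n) = \frac{7 \left(-5\right)^{n}}{18} + \frac{n}{3} + \frac{11}{18}.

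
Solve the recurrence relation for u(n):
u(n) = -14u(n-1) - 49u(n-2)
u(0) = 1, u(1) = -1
Characteristic equation: x² + 14x + 49 = 0, which is (x - (-7))².
Repeated root r = -7.
General solution: u(n) = (A + Bn)·(-7)^n.
From u(0) = 1: A = 1.
From u(1) = -1: (A + B)·(-7) = -1 ⇒ B = - \frac{6}{7}.
So u(n) = \left(1 - \frac{6 n}{7}\right) \cdot (-7)^n.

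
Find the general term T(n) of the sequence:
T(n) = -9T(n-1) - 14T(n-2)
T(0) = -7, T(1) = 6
Characteristic equation: x² + 9x + 14 = 0, which factors as (x - (-2))(x - (-7)) = 0.
Roots r₁ = -2, r₂ = -7 (distinct).
General solution: T(n) = A·(-2)^n + B·(-7)^n.
From T(0) = -7: A + B = -7.
From T(1) = 6: -2A - 7B = 6.
Solving: A = - \frac{43}{5}, B = \frac{8}{5}.
So T(n) = - \frac{43 \left(-2\right)^{n}}{5} + \frac{8 \left(-7\right)^{n}}{5}.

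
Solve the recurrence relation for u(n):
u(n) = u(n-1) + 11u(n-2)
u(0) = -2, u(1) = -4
Characteristic equation: x² - x - 11 = 0.
Discriminant Δ = (1)² + 4·(11) = 45.
Roots r₁,₂ = (1 ± √45)/2, so r₁ = \frac{1}{2} + \frac{3 \sqrt{5}}{2}, r₂ = \frac{1}{2} - \frac{3 \sqrt{5}}{2}.
General solution: u(n) = A·r₁^n + B·r₂^n.
From the initial conditions, A + B = -2 and r₁A + r₂B = -4.
Since r₁ - r₂ = √45: A = (-4 - (-2)r₂)/√45 = -1 - \frac{\sqrt{5}}{5}, and B = -2 - A = -1 + \frac{\sqrt{5}}{5}.
So u(n) = \left(-1 - \frac{\sqrt{5}}{5}\right)\left(\frac{1}{2} + \frac{3 \sqrt{5}}{2}\right)^n + \left(-1 + \frac{\sqrt{5}}{5}\right)\left(\frac{1}{2} - \frac{3 \sqrt{5}}{2}\right)^n.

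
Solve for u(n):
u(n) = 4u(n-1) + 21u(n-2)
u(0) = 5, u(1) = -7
Characteristic equation: x² - 4x - 21 = 0, which factors as (x - (7))(x - (-3)) = 0.
Roots r₁ = 7, r₂ = -3 (distinct).
General solution: u(n) = A·(7)^n + B·(-3)^n.
From u(0) = 5: A + B = 5.
From u(1) = -7: 7A - 3B = -7.
Solving: A = \frac{4}{5}, B = \frac{21}{5}.
So u(n) = \frac{21 \left(-3\right)^{n}}{5} + \frac{4 \cdot 7^{n}}{5}.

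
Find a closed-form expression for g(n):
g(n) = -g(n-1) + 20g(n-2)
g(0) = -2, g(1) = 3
Characteristic equation: x² + x - 20 = 0, which factors as (x - (-5))(x - (4)) = 0.
Roots r₁ = -5, r₂ = 4 (distinct).
General solution: g(n) = A·(-5)^n + B·(4)^n.
From g(0) = -2: A + B = -2.
From g(1) = 3: -5A + 4B = 3.
Solving: A = - \frac{11}{9}, B = - \frac{7}{9}.
So g(n) = - \frac{11 \left(-5\right)^{n}}{9} - \frac{7 \cdot 4^{n}}{9}.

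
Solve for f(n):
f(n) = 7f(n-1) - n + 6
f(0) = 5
First-order linear with linear forcing.
Homogeneous solution: f_h(n) = A·(7)^n.
Try particular f_p(n) = pn + q. Substituting:
  pn + q = 7(p(n-1) + q) - n + 6.
Matching the n-coefficient: p = 7p - 1 ⇒ p = \frac{1}{6}.
Matching constants: q = -7p + 7q + 6 ⇒ q = - \frac{29}{36}.
General: f(n) = A·(7)^n + \frac{n}{6} - \frac{29}{36}.
Apply f(0) = 5: A - \frac{29}{36} = 5 ⇒ A = \frac{209}{36}.
So f(n) = \frac{209 \cdot 7^{n}}{36} + \frac{n}{6} - \frac{29}{36}.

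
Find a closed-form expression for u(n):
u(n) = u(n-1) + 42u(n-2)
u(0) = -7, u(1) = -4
Characteristic equation: x² - x - 42 = 0, which factors as (x - (7))(x - (-6)) = 0.
Roots r₁ = 7, r₂ = -6 (distinct).
General solution: u(n) = A·(7)^n + B·(-6)^n.
From u(0) = -7: A + B = -7.
From u(1) = -4: 7A - 6B = -4.
Solving: A = - \frac{46}{13}, B = - \frac{45}{13}.
So u(n) = - \frac{45 \left(-6\right)^{n}}{13} - \frac{46 \cdot 7^{n}}{13}.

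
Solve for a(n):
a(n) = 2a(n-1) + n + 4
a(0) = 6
First-order linear with linear forcing.
Homogeneous solution: a_h(n) = A·(2)^n.
Try particular a_p(n) = pn + q. Substituting:
  pn + q = 2(p(n-1) + q) + n + 4.
Matching the n-coefficient: p = 2p + 1 ⇒ p = -1.
Matching constants: q = -2p + 2q + 4 ⇒ q = -6.
General: a(n) = A·(2)^n - n - 6.
Apply a(0) = 6: A - 6 = 6 ⇒ A = 12.
So a(n) = 12 \cdot 2^{n} - n - 6.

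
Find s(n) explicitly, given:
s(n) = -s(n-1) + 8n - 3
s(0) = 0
First-order linear with linear forcing.
Homogeneous solution: s_h(n) = A·(-1)^n.
Try particular s_p(n) = pn + q. Substituting:
  pn + q = -(p(n-1) + q) + 8n - 3.
Matching the n-coefficient: p = -p + 8 ⇒ p = 4.
Matching constants: q = p - q - 3 ⇒ q = \frac{1}{2}.
General: s(n) = A·(-1)^n + 4 n + \frac{1}{2}.
Apply s(0) = 0: A + \frac{1}{2} = 0 ⇒ A = - \frac{1}{2}.
So s(n) = - \frac{\left(-1\right)^{n}}{2} + 4 n + \frac{1}{2}.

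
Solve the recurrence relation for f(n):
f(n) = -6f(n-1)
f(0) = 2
This is a homogeneous first-order recurrence with ratio -6.
By induction f(n) = f(0) · (-6)^n = 2 \left(-6\right)^{n}.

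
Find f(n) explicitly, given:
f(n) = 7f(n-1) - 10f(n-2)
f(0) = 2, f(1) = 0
Characteristic equation: x² - 7x + 10 = 0, which factors as (x - (2))(x - (5)) = 0.
Roots r₁ = 2, r₂ = 5 (distinct).
General solution: f(n) = A·(2)^n + B·(5)^n.
From f(0) = 2: A + B = 2.
From f(1) = 0: 2A + 5B = 0.
Solving: A = \frac{10}{3}, B = - \frac{4}{3}.
So f(n) = \frac{10 \cdot 2^{n}}{3} - \frac{4 \cdot 5^{n}}{3}.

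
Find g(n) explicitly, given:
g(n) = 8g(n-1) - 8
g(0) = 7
First-order linear non-homogeneous.
Homogeneous solution: g_h(n) = A·(8)^n.
Try constant particular solution g_p = K: K = 8K - 8 ⇒ K = \frac{8}{7}.
General: g(n) = A·(8)^n + \frac{8}{7}.
Apply g(0) = 7: A + \frac{8}{7} = 7 ⇒ A = \frac{41}{7}.
So g(n) = \frac{41 \cdot 8^{n}}{7} + \frac{8}{7}.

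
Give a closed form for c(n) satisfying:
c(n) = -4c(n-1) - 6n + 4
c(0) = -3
First-order linear with linear forcing.
Homogeneous solution: c_h(n) = A·(-4)^n.
Try particular c_p(n) = pn + q. Substituting:
  pn + q = -4(p(n-1) + q) - 6n + 4.
Matching the n-coefficient: p = -4p - 6 ⇒ p = - \frac{6}{5}.
Matching constants: q = 4p - 4q + 4 ⇒ q = - \frac{4}{25}.
General: c(n) = A·(-4)^n - \frac{6 n}{5} - \frac{4}{25}.
Apply c(0) = -3: A - \frac{4}{25} = -3 ⇒ A = - \frac{71}{25}.
So c(n) = - \frac{71 \left(-4\right)^{n}}{25} - \frac{6 n}{5} - \frac{4}{25}.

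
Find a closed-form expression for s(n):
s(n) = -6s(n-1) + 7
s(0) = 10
First-order linear non-homogeneous.
Homogeneous solution: s_h(n) = A·(-6)^n.
Try constant particular solution s_p = K: K = -6K + 7 ⇒ K = 1.
General: s(n) = A·(-6)^n + 1.
Apply s(0) = 10: A + 1 = 10 ⇒ A = 9.
So s(n) = 9 \left(-6\right)^{n} + 1.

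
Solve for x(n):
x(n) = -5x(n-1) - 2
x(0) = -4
First-order linear non-homogeneous.
Homogeneous solution: x_h(n) = A·(-5)^n.
Try constant particular solution x_p = K: K = -5K - 2 ⇒ K = - \frac{1}{3}.
General: x(n) = A·(-5)^n - \frac{1}{3}.
Apply x(0) = -4: A - \frac{1}{3} = -4 ⇒ A = - \frac{11}{3}.
So x(n) = - \frac{11 \left(-5\right)^{n}}{3} - \frac{1}{3}.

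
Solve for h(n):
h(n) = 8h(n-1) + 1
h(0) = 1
First-order linear non-homogeneous.
Homogeneous solution: h_h(n) = A·(8)^n.
Try constant particular solution h_p = K: K = 8K + 1 ⇒ K = - \frac{1}{7}.
General: h(n) = A·(8)^n - \frac{1}{7}.
Apply h(0) = 1: A - \frac{1}{7} = 1 ⇒ A = \frac{8}{7}.
So h(n) = \frac{8 \cdot 8^{n}}{7} - \frac{1}{7}.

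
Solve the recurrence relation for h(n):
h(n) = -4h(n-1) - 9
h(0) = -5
First-order linear non-homogeneous.
Homogeneous solution: h_h(n) = A·(-4)^n.
Try constant particular solution h_p = K: K = -4K - 9 ⇒ K = - \frac{9}{5}.
General: h(n) = A·(-4)^n - \frac{9}{5}.
Apply h(0) = -5: A - \frac{9}{5} = -5 ⇒ A = - \frac{16}{5}.
So h(n) = - \frac{16 \left(-4\right)^{n}}{5} - \frac{9}{5}.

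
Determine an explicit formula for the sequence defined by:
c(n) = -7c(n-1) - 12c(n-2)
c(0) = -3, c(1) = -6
Characteristic equation: x² + 7x + 12 = 0, which factors as (x - (-3))(x - (-4)) = 0.
Roots r₁ = -3, r₂ = -4 (distinct).
General solution: c(n) = A·(-3)^n + B·(-4)^n.
From c(0) = -3: A + B = -3.
From c(1) = -6: -3A - 4B = -6.
Solving: A = -18, B = 15.
So c(n) = - 18 \left(-3\right)^{n} + 15 \left(-4\right)^{n}.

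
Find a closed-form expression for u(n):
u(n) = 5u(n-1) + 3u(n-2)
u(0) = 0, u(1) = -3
Characteristic equation: x² - 5x - 3 = 0.
Discriminant Δ = (5)² + 4·(3) = 37.
Roots r₁,₂ = (5 ± √37)/2, so r₁ = \frac{5}{2} + \frac{\sqrt{37}}{2}, r₂ = \frac{5}{2} - \frac{\sqrt{37}}{2}.
General solution: u(n) = A·r₁^n + B·r₂^n.
From the initial conditions, A + B = 0 and r₁A + r₂B = -3.
Since r₁ - r₂ = √37: A = (-3 - (0)r₂)/√37 = - \frac{3 \sqrt{37}}{37}, and B = 0 - A = \frac{3 \sqrt{37}}{37}.
So u(n) = \left(- \frac{3 \sqrt{37}}{37}\right)\left(\frac{5}{2} + \frac{\sqrt{37}}{2}\right)^n + \left(\frac{3 \sqrt{37}}{37}\right)\left(\frac{5}{2} - \frac{\sqrt{37}}{2}\right)^n.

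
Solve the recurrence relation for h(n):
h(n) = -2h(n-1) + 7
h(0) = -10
First-order linear non-homogeneous.
Homogeneous solution: h_h(n) = A·(-2)^n.
Try constant particular solution h_p = K: K = -2K + 7 ⇒ K = \frac{7}{3}.
General: h(n) = A·(-2)^n + \frac{7}{3}.
Apply h(0) = -10: A + \frac{7}{3} = -10 ⇒ A = - \frac{37}{3}.
So h(n) = \frac{7}{3} - \frac{37 \left(-2\right)^{n}}{3}.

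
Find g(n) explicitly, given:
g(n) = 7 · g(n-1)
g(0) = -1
Pure geometric recurrence with ratio 7.
By induction g(n) = g(0) · (7)^n = - 7^{n}.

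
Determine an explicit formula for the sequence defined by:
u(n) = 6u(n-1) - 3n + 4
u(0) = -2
First-order linear with linear forcing.
Homogeneous solution: u_h(n) = A·(6)^n.
Try particular u_p(n) = pn + q. Substituting:
  pn + q = 6(p(n-1) + q) - 3n + 4.
Matching the n-coefficient: p = 6p - 3 ⇒ p = \frac{3}{5}.
Matching constants: q = -6p + 6q + 4 ⇒ q = - \frac{2}{25}.
General: u(n) = A·(6)^n + \frac{3 n}{5} - \frac{2}{25}.
Apply u(0) = -2: A - \frac{2}{25} = -2 ⇒ A = - \frac{48}{25}.
So u(n) = - \frac{48 \cdot 6^{n}}{25} + \frac{3 n}{5} - \frac{2}{25}.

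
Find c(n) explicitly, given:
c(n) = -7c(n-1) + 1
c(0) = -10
First-order linear non-homogeneous.
Homogeneous solution: c_h(n) = A·(-7)^n.
Try constant particular solution c_p = K: K = -7K + 1 ⇒ K = \frac{1}{8}.
General: c(n) = A·(-7)^n + \frac{1}{8}.
Apply c(0) = -10: A + \frac{1}{8} = -10 ⇒ A = - \frac{81}{8}.
So c(n) = \frac{1}{8} - \frac{81 \left(-7\right)^{n}}{8}.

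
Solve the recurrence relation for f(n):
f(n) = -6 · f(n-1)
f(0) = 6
Pure geometric recurrence with ratio -6.
By induction f(n) = f(0) · (-6)^n = 6 \left(-6\right)^{n}.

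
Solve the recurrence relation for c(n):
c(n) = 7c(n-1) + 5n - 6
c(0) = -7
First-order linear with linear forcing.
Homogeneous solution: c_h(n) = A·(7)^n.
Try particular c_p(n) = pn + q. Substituting:
  pn + q = 7(p(n-1) + q) + 5n - 6.
Matching the n-coefficient: p = 7p + 5 ⇒ p = - \frac{5}{6}.
Matching constants: q = -7p + 7q - 6 ⇒ q = \frac{1}{36}.
General: c(n) = A·(7)^n - \frac{5 n}{6} + \frac{1}{36}.
Apply c(0) = -7: A + \frac{1}{36} = -7 ⇒ A = - \frac{253}{36}.
So c(n) = - \frac{253 \cdot 7^{n}}{36} - \frac{5 n}{6} + \frac{1}{36}.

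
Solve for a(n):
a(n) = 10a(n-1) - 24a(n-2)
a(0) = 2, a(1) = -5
Characteristic equation: x² - 10x + 24 = 0, which factors as (x - (4))(x - (6)) = 0.
Roots r₁ = 4, r₂ = 6 (distinct).
General solution: a(n) = A·(4)^n + B·(6)^n.
From a(0) = 2: A + B = 2.
From a(1) = -5: 4A + 6B = -5.
Solving: A = \frac{17}{2}, B = - \frac{13}{2}.
So a(n) = \frac{17 \cdot 4^{n}}{2} - \frac{13 \cdot 6^{n}}{2}.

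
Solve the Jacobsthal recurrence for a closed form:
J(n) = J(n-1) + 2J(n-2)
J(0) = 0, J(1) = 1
This is the Jacobsthal sequence.
Characteristic equation: x² - x - 2 = 0; roots r₁ = 2, r₂ = -1.
General: J(n) = A·r₁^n + B·r₂^n. Solving with J(0)=0, J(1)=1 gives A = \frac{1}{3}, B = - \frac{1}{3}.
So J(n) = - \frac{\left(-1\right)^{n}}{3} + \frac{2^{n}}{3}.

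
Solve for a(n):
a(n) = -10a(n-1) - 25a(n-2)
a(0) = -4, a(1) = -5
Characteristic equation: x² + 10x + 25 = 0, which is (x - (-5))².
Repeated root r = -5.
General solution: a(n) = (A + Bn)·(-5)^n.
From a(0) = -4: A = -4.
From a(1) = -5: (A + B)·(-5) = -5 ⇒ B = 5.
So a(n) = \left(5 n - 4\right) \cdot (-5)^n.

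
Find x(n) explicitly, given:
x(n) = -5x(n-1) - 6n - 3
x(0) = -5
First-order linear with linear forcing.
Homogeneous solution: x_h(n) = A·(-5)^n.
Try particular x_p(n) = pn + q. Substituting:
  pn + q = -5(p(n-1) + q) - 6n - 3.
Matching the n-coefficient: p = -5p - 6 ⇒ p = -1.
Matching constants: q = 5p - 5q - 3 ⇒ q = - \frac{4}{3}.
General: x(n) = A·(-5)^n - n - \frac{4}{3}.
Apply x(0) = -5: A - \frac{4}{3} = -5 ⇒ A = - \frac{11}{3}.
So x(n) = - \frac{11 \left(-5\right)^{n}}{3} - n - \frac{4}{3}.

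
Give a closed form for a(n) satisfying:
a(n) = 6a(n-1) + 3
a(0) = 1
First-order linear non-homogeneous.
Homogeneous solution: a_h(n) = A·(6)^n.
Try constant particular solution a_p = K: K = 6K + 3 ⇒ K = - \frac{3}{5}.
General: a(n) = A·(6)^n - \frac{3}{5}.
Apply a(0) = 1: A - \frac{3}{5} = 1 ⇒ A = \frac{8}{5}.
So a(n) = \frac{8 \cdot 6^{n}}{5} - \frac{3}{5}.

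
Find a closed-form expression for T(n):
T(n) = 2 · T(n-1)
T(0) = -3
Pure geometric recurrence with ratio 2.
By induction T(n) = T(0) · (2)^n = - 3 \cdot 2^{n}.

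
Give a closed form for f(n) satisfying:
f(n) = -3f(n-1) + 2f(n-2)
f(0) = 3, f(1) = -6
Characteristic equation: x² + 3x - 2 = 0.
Discriminant Δ = (-3)² + 4·(2) = 17.
Roots r₁,₂ = (-3 ± √17)/2, so r₁ = - \frac{3}{2} + \frac{\sqrt{17}}{2}, r₂ = - \frac{\sqrt{17}}{2} - \frac{3}{2}.
General solution: f(n) = A·r₁^n + B·r₂^n.
From the initial conditions, A + B = 3 and r₁A + r₂B = -6.
Since r₁ - r₂ = √17: A = (-6 - (3)r₂)/√17 = \frac{3}{2} - \frac{3 \sqrt{17}}{34}, and B = 3 - A = \frac{3 \sqrt{17}}{34} + \frac{3}{2}.
So f(n) = \left(\frac{3}{2} - \frac{3 \sqrt{17}}{34}\right)\left(- \frac{3}{2} + \frac{\sqrt{17}}{2}\right)^n + \left(\frac{3 \sqrt{17}}{34} + \frac{3}{2}\right)\left(- \frac{\sqrt{17}}{2} - \frac{3}{2}\right)^n.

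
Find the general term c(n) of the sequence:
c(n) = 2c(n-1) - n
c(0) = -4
First-order linear with linear forcing.
Homogeneous solution: c_h(n) = A·(2)^n.
Try particular c_p(n) = pn + q. Substituting:
  pn + q = 2(p(n-1) + q) - n.
Matching the n-coefficient: p = 2p - 1 ⇒ p = 1.
Matching constants: q = -2p + 2q ⇒ q = 2.
General: c(n) = A·(2)^n + n + 2.
Apply c(0) = -4: A + 2 = -4 ⇒ A = -6.
So c(n) = - 6 \cdot 2^{n} + n + 2.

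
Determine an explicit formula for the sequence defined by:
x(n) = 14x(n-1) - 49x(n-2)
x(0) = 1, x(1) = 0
Characteristic equation: x² - 14x + 49 = 0, which is (x - (7))².
Repeated root r = 7.
General solution: x(n) = (A + Bn)·(7)^n.
From x(0) = 1: A = 1.
From x(1) = 0: (A + B)·(7) = 0 ⇒ B = -1.
So x(n) = \left(1 - n\right) \cdot (7)^n.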